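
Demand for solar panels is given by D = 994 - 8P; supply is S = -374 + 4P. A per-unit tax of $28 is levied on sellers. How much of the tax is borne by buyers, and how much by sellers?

Buyers bear 28/3, sellers bear 56/3

Pre-tax equilibrium: P* = 114, Q* = 82.
Tax on sellers shifts supply to S = -374 + 4(P − 28) = -486 + 4P.
994 - 8P = -486 + 4P gives buyer price Pb = 370/3; sellers receive Ps = 370/3 − 28 = 286/3.
New quantity: Q = 994 − 8(370/3) = 22/3.
Buyer burden = 370/3 − 114 = 28/3; seller burden = 114 − 286/3 = 56/3.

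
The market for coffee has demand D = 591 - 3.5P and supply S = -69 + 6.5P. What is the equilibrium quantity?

Q* = 360

Set D = S: 591 - 3.5P = -69 + 6.5P.
660 = 10P, so P* = 66.
Q* = 591 − 3.5(66) = 360.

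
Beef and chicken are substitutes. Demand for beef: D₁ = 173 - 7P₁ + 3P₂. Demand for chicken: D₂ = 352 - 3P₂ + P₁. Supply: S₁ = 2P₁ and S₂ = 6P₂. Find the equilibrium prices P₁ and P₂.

Market 1: 173 - 7P₁ + 3P₂ = 2P₁ → 9P₁ - 3P₂ = 173.
Market 2: 9P₂ - P₁ = 352.
Eliminating P₂: 9×(1) + 3×(2) gives 78P₁ = 2613, so P₁ = 33.5.
Back-substitute into (2): P₂ = (352 + 1×33.5) / 9 = 257/6.

P₁ = 33.5, P₂ = 257/6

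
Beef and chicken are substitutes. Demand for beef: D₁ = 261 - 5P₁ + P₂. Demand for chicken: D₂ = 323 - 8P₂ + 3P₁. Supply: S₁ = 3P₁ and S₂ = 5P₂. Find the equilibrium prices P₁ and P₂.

Market 1: 261 - 5P₁ + P₂ = 3P₁ → 8P₁ - P₂ = 261.
Market 2: 13P₂ - 3P₁ = 323.
Eliminating P₂: 13×(1) + 1×(2) gives 101P₁ = 3716, so P₁ = 3716/101.
Back-substitute into (2): P₂ = (323 + 3×3716/101) / 13 = 3367/101.

P₁ = 3716/101, P₂ = 3367/101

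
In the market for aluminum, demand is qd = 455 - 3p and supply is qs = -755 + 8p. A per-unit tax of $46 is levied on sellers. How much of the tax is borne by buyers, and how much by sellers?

Buyers bear 368/11, sellers bear 138/11

Pre-tax equilibrium: p* = 110, q* = 125.
Tax on sellers shifts supply to qs = -755 + 8(p − 46) = -1123 + 8p.
455 - 3p = -1123 + 8p gives buyer price pb = 1578/11; sellers receive ps = 1578/11 − 46 = 1072/11.
New quantity: q = 455 − 3(1578/11) = 271/11.
Buyer burden = 1578/11 − 110 = 368/11; seller burden = 110 − 1072/11 = 138/11.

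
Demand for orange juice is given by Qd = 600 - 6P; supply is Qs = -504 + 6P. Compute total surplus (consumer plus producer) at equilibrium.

Total surplus = 384

Equilibrium: 600 - 6P = -504 + 6P gives P* = 92, Q* = 48.
Demand choke price: P = 100; supply starts at P = 84.
CS = ½(100 − 92)(48) = 192; PS = ½(92 − 84)(48) = 192.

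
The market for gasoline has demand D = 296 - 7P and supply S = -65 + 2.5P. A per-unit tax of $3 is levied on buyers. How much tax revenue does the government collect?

Tax revenue = 1395/19

Pre-tax equilibrium: P* = 38, Q* = 30.
Tax on buyers shifts demand to D = 296 − 7(P + 3) = 275 - 7P.
275 - 7P = -65 + 2.5P gives seller price Ps = 680/19; buyers pay Pb = 680/19 + 3 = 737/19.
New quantity: Q = 296 − 7(737/19) = 465/19.
Revenue = 3 × 465/19 = 1395/19.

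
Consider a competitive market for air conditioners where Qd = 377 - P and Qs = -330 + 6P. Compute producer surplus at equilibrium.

Producer surplus = 6348

Equilibrium: 377 - P = -330 + 6P gives P* = 101, Q* = 276.
Supply starts at P = 55 (where Qs = 0).
PS = ½(101 − 55)(276) = 6348.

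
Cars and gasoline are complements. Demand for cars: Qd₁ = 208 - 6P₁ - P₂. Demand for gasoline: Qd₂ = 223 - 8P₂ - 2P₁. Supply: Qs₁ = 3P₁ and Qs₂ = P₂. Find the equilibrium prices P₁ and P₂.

Market 1: 208 - 6P₁ - P₂ = 3P₁ → 9P₁ + P₂ = 208.
Market 2: 9P₂ + 2P₁ = 223.
Eliminating P₂: 9×(1) − 1×(2) gives 79P₁ = 1649, so P₁ = 1649/79.
Back-substitute into (2): P₂ = (223 − 2×1649/79) / 9 = 1591/79.

P₁ = 1649/79, P₂ = 1591/79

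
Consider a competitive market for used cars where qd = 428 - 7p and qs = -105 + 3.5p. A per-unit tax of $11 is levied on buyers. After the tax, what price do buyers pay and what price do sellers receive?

Buyers pay 381/7, sellers receive 304/7

Pre-tax equilibrium: p* = 1066/21, q* = 218/3.
Tax on buyers shifts demand to qd = 428 − 7(p + 11) = 351 - 7p.
351 - 7p = -105 + 3.5p gives seller price ps = 304/7; buyers pay pb = 304/7 + 11 = 381/7.
New quantity: q = 428 − 7(381/7) = 47.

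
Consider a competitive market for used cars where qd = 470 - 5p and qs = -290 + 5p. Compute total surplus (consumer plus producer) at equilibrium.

Equilibrium: 470 - 5p = -290 + 5p gives p* = 76, q* = 90.
Demand choke price: p = 94; supply starts at p = 58.
CS = ½(94 − 76)(90) = 810; PS = ½(76 − 58)(90) = 810.

Total surplus = 1620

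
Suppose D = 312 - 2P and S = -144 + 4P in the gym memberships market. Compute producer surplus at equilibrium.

Equilibrium: 312 - 2P = -144 + 4P gives P* = 76, Q* = 160.
Supply starts at P = 36 (where S = 0).
PS = ½(76 − 36)(160) = 3200.

Producer surplus = 3200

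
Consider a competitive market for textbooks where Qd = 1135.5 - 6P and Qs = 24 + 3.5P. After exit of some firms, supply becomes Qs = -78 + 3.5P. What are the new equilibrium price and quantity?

P' = 2427/19, Q' = 14025/38

Original equilibrium: P* = 117, Q* = 433.5.
New equilibrium: 1135.5 - 6P = -78 + 3.5P, so 1213.5 = 9.5P and P' = 2427/19; Q' = 1135.5 − 6(2427/19) = 14025/38.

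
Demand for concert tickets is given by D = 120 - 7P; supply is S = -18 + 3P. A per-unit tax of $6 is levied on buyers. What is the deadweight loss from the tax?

Deadweight loss = 37.8

Pre-tax equilibrium: P* = 13.8, Q* = 23.4.
Tax on buyers shifts demand to D = 120 − 7(P + 6) = 78 - 7P.
78 - 7P = -18 + 3P gives seller price Ps = 9.6; buyers pay Pb = 9.6 + 6 = 15.6.
New quantity: Q = 120 − 7(15.6) = 10.8.
DWL = ½ × 6 × (23.4 − 10.8) = 37.8.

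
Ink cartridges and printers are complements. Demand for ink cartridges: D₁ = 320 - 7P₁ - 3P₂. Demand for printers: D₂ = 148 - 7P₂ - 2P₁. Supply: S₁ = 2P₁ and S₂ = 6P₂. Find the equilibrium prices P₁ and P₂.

Market 1: 320 - 7P₁ - 3P₂ = 2P₁ → 9P₁ + 3P₂ = 320.
Market 2: 13P₂ + 2P₁ = 148.
Eliminating P₂: 13×(1) − 3×(2) gives 111P₁ = 3716, so P₁ = 3716/111.
Back-substitute into (2): P₂ = (148 − 2×3716/111) / 13 = 692/111.

P₁ = 3716/111, P₂ = 692/111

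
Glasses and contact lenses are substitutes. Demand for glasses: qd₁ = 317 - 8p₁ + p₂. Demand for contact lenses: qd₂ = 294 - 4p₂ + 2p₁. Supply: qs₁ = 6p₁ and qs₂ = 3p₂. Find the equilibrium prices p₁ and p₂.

Market 1: 317 - 8p₁ + p₂ = 6p₁ → 14p₁ - p₂ = 317.
Market 2: 7p₂ - 2p₁ = 294.
Eliminating p₂: 7×(1) + 1×(2) gives 96p₁ = 2513, so p₁ = 2513/96.
Back-substitute into (2): p₂ = (294 + 2×2513/96) / 7 = 2375/48.

p₁ = 2513/96, p₂ = 2375/48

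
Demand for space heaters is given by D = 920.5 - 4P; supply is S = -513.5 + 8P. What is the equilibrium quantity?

Set D = S: 920.5 - 4P = -513.5 + 8P.
1434 = 12P, so P* = 119.5.
Q* = 920.5 − 4(119.5) = 442.5.

Q* = 442.5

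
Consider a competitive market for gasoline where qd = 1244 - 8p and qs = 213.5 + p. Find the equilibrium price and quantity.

Set qd = qs: 1244 - 8p = 213.5 + p.
1030.5 = 9p, so p* = 114.5.
q* = 1244 − 8(114.5) = 328.

p* = 114.5, q* = 328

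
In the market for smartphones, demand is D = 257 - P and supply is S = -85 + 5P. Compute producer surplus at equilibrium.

Producer surplus = 4000

Equilibrium: 257 - P = -85 + 5P gives P* = 57, Q* = 200.
Supply starts at P = 17 (where S = 0).
PS = ½(57 − 17)(200) = 4000.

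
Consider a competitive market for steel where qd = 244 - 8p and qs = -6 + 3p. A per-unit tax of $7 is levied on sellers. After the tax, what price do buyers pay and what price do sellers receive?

Pre-tax equilibrium: p* = 250/11, q* = 684/11.
Tax on sellers shifts supply to qs = -6 + 3(p − 7) = -27 + 3p.
244 - 8p = -27 + 3p gives buyer price pb = 271/11; sellers receive ps = 271/11 − 7 = 194/11.
New quantity: q = 244 − 8(271/11) = 516/11.

Buyers pay 271/11, sellers receive 194/11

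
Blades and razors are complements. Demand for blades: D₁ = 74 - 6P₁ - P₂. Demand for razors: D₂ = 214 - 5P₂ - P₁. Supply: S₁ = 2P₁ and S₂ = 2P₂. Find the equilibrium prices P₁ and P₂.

Market 1: 74 - 6P₁ - P₂ = 2P₁ → 8P₁ + P₂ = 74.
Market 2: 7P₂ + P₁ = 214.
Eliminating P₂: 7×(1) − 1×(2) gives 55P₁ = 304, so P₁ = 304/55.
Back-substitute into (2): P₂ = (214 − 1×304/55) / 7 = 1638/55.

P₁ = 304/55, P₂ = 1638/55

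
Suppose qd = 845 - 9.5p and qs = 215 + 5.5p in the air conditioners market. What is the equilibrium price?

p* = 42

Set qd = qs: 845 - 9.5p = 215 + 5.5p.
630 = 15p, so p* = 42.
q* = 845 − 9.5(42) = 446.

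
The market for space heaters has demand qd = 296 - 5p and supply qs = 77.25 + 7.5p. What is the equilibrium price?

p* = 17.5

Set qd = qs: 296 - 5p = 77.25 + 7.5p.
218.75 = 12.5p, so p* = 17.5.
q* = 296 − 5(17.5) = 208.5.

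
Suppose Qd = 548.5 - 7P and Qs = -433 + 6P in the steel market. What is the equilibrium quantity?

Q* = 20

Set Qd = Qs: 548.5 - 7P = -433 + 6P.
981.5 = 13P, so P* = 75.5.
Q* = 548.5 − 7(75.5) = 20.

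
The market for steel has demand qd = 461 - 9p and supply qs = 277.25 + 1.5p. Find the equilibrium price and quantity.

Set qd = qs: 461 - 9p = 277.25 + 1.5p.
183.75 = 10.5p, so p* = 17.5.
q* = 461 − 9(17.5) = 303.5.

p* = 17.5, q* = 303.5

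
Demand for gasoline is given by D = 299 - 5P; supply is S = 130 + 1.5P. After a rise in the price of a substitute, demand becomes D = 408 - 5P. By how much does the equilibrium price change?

Original equilibrium: P* = 26, Q* = 169.
New equilibrium: 408 - 5P = 130 + 1.5P, so 278 = 6.5P and P' = 556/13; Q' = 408 − 5(556/13) = 2524/13.
Change in price: 556/13 − 26 = 218/13.

ΔP = 218/13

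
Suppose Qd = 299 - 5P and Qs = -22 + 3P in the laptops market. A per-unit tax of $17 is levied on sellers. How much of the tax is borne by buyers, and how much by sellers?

Pre-tax equilibrium: P* = 40.125, Q* = 98.375.
Tax on sellers shifts supply to Qs = -22 + 3(P − 17) = -73 + 3P.
299 - 5P = -73 + 3P gives buyer price Pb = 46.5; sellers receive Ps = 46.5 − 17 = 29.5.
New quantity: Q = 299 − 5(46.5) = 66.5.
Buyer burden = 46.5 − 40.125 = 6.375; seller burden = 40.125 − 29.5 = 10.625.

Buyers bear $6.375, sellers bear $10.625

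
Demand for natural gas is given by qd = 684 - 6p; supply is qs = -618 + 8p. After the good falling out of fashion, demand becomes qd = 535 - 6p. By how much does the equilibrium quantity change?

Original equilibrium: p* = 93, q* = 126.
New equilibrium: 535 - 6p = -618 + 8p, so 1153 = 14p and p' = 1153/14; q' = 535 − 6(1153/14) = 286/7.
Change in quantity: 286/7 − 126 = -596/7.

Δq = -596/7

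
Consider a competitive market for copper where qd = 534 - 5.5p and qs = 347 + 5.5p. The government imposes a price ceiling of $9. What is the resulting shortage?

Equilibrium price would be p* = 17, so the ceiling at 9 binds.
At p = 9: qd = 534 − 5.5(9) = 484.5, qs = 347 + 5.5(9) = 396.5.
Shortage = 484.5 − 396.5 = 88.

Shortage = 88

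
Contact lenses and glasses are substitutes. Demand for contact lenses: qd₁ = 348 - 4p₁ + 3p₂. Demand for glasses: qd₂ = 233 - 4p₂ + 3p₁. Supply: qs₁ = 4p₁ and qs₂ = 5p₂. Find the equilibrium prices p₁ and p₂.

Market 1: 348 - 4p₁ + 3p₂ = 4p₁ → 8p₁ - 3p₂ = 348.
Market 2: 9p₂ - 3p₁ = 233.
Eliminating p₂: 9×(1) + 3×(2) gives 63p₁ = 3831, so p₁ = 1277/21.
Back-substitute into (2): p₂ = (233 + 3×1277/21) / 9 = 2908/63.

p₁ = 1277/21, p₂ = 2908/63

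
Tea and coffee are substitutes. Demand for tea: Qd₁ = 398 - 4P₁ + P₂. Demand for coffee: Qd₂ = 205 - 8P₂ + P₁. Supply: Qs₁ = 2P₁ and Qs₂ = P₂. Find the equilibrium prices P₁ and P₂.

P₁ = 3787/53, P₂ = 1628/53

Market 1: 398 - 4P₁ + P₂ = 2P₁ → 6P₁ - P₂ = 398.
Market 2: 9P₂ - P₁ = 205.
Eliminating P₂: 9×(1) + 1×(2) gives 53P₁ = 3787, so P₁ = 3787/53.
Back-substitute into (2): P₂ = (205 + 1×3787/53) / 9 = 1628/53.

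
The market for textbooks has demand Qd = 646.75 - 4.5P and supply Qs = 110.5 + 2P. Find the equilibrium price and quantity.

P* = 82.5, Q* = 275.5

Set Qd = Qs: 646.75 - 4.5P = 110.5 + 2P.
536.25 = 6.5P, so P* = 82.5.
Q* = 646.75 − 4.5(82.5) = 275.5.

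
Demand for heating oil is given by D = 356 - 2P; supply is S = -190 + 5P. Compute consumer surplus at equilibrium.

Consumer surplus = 10000

Equilibrium: 356 - 2P = -190 + 5P gives P* = 78, Q* = 200.
Demand choke price (D = 0): P = 178.
CS = ½(178 − 78)(200) = 10000.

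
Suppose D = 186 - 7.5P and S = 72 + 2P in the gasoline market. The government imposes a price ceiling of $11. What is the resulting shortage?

Shortage = 9.5

Equilibrium price would be P* = 12, so the ceiling at 11 binds.
At P = 11: D = 186 − 7.5(11) = 103.5, S = 72 + 2(11) = 94.
Shortage = 103.5 − 94 = 9.5.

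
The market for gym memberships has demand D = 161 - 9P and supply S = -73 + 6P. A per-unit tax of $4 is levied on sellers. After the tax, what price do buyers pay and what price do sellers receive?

Buyers pay $17.2, sellers receive $13.2

Pre-tax equilibrium: P* = 15.6, Q* = 20.6.
Tax on sellers shifts supply to S = -73 + 6(P − 4) = -97 + 6P.
161 - 9P = -97 + 6P gives buyer price Pb = 17.2; sellers receive Ps = 17.2 − 4 = 13.2.
New quantity: Q = 161 − 9(17.2) = 6.2.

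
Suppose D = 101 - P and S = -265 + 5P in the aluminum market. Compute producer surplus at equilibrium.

Equilibrium: 101 - P = -265 + 5P gives P* = 61, Q* = 40.
Supply starts at P = 53 (where S = 0).
PS = ½(61 − 53)(40) = 160.

Producer surplus = 160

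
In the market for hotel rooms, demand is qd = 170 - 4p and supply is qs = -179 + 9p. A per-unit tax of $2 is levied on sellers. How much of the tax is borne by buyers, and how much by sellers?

Pre-tax equilibrium: p* = 349/13, q* = 814/13.
Tax on sellers shifts supply to qs = -179 + 9(p − 2) = -197 + 9p.
170 - 4p = -197 + 9p gives buyer price pb = 367/13; sellers receive ps = 367/13 − 2 = 341/13.
New quantity: q = 170 − 4(367/13) = 742/13.
Buyer burden = 367/13 − 349/13 = 18/13; seller burden = 349/13 − 341/13 = 8/13.

Buyers bear 18/13, sellers bear 8/13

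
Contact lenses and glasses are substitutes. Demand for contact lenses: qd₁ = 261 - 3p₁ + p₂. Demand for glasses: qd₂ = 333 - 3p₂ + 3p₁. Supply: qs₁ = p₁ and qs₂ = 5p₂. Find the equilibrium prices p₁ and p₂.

p₁ = 2421/29, p₂ = 2115/29

Market 1: 261 - 3p₁ + p₂ = p₁ → 4p₁ - p₂ = 261.
Market 2: 8p₂ - 3p₁ = 333.
Eliminating p₂: 8×(1) + 1×(2) gives 29p₁ = 2421, so p₁ = 2421/29.
Back-substitute into (2): p₂ = (333 + 3×2421/29) / 8 = 2115/29.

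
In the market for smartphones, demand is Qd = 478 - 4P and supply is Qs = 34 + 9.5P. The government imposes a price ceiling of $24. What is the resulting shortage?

Equilibrium price would be P* = 296/9, so the ceiling at 24 binds.
At P = 24: Qd = 478 − 4(24) = 382, Qs = 34 + 9.5(24) = 262.
Shortage = 382 − 262 = 120.

Shortage = 120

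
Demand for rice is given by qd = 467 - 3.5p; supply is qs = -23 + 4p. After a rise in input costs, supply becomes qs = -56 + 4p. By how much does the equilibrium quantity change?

Original equilibrium: p* = 196/3, q* = 715/3.
New equilibrium: 467 - 3.5p = -56 + 4p, so 523 = 7.5p and p' = 1046/15; q' = 467 − 3.5(1046/15) = 3344/15.
Change in quantity: 3344/15 − 715/3 = -15.4.

Δq = -15.4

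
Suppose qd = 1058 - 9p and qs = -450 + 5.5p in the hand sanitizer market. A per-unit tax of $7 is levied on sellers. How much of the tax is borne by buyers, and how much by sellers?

Pre-tax equilibrium: p* = 104, q* = 122.
Tax on sellers shifts supply to qs = -450 + 5.5(p − 7) = -488.5 + 5.5p.
1058 - 9p = -488.5 + 5.5p gives buyer price pb = 3093/29; sellers receive ps = 3093/29 − 7 = 2890/29.
New quantity: q = 1058 − 9(3093/29) = 2845/29.
Buyer burden = 3093/29 − 104 = 77/29; seller burden = 104 − 2890/29 = 126/29.

Buyers bear 77/29, sellers bear 126/29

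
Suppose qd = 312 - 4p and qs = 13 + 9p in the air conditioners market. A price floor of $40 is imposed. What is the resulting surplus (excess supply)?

Equilibrium price would be p* = 23, so the floor at 40 binds.
At p = 40: qd = 152, qs = 373.
Surplus = 373 − 152 = 221.

Surplus = 221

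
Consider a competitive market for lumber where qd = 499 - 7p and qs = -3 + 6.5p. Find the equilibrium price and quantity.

p* = 1004/27, q* = 6445/27

Set qd = qs: 499 - 7p = -3 + 6.5p.
502 = 13.5p, so p* = 1004/27.
q* = 499 − 7(1004/27) = 6445/27.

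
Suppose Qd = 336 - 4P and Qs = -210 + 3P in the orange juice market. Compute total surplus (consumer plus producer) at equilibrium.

Equilibrium: 336 - 4P = -210 + 3P gives P* = 78, Q* = 24.
Demand choke price: P = 84; supply starts at P = 70.
CS = ½(84 − 78)(24) = 72; PS = ½(78 − 70)(24) = 96.

Total surplus = 168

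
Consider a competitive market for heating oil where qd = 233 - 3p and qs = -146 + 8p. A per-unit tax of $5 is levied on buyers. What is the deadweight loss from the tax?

Pre-tax equilibrium: p* = 379/11, q* = 1426/11.
Tax on buyers shifts demand to qd = 233 − 3(p + 5) = 218 - 3p.
218 - 3p = -146 + 8p gives seller price ps = 364/11; buyers pay pb = 364/11 + 5 = 419/11.
New quantity: q = 233 − 3(419/11) = 1306/11.
DWL = ½ × 5 × (1426/11 − 1306/11) = 300/11.

Deadweight loss = 300/11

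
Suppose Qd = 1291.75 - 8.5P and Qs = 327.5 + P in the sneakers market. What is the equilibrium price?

P* = 101.5

Set Qd = Qs: 1291.75 - 8.5P = 327.5 + P.
964.25 = 9.5P, so P* = 101.5.
Q* = 1291.75 − 8.5(101.5) = 429.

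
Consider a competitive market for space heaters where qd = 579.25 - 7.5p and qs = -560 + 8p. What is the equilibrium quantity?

q* = 28

Set qd = qs: 579.25 - 7.5p = -560 + 8p.
1139.25 = 15.5p, so p* = 73.5.
q* = 579.25 − 7.5(73.5) = 28.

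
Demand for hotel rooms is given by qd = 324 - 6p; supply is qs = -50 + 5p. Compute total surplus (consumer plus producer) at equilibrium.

Total surplus = 2640

Equilibrium: 324 - 6p = -50 + 5p gives p* = 34, q* = 120.
Demand choke price: p = 54; supply starts at p = 10.
CS = ½(54 − 34)(120) = 1200; PS = ½(34 − 10)(120) = 1440.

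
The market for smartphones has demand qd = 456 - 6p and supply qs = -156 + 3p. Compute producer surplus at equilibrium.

Equilibrium: 456 - 6p = -156 + 3p gives p* = 68, q* = 48.
Supply starts at p = 52 (where qs = 0).
PS = ½(68 − 52)(48) = 384.

Producer surplus = 384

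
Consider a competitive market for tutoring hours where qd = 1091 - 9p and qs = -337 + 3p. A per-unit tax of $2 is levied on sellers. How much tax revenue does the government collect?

Tax revenue = 31

Pre-tax equilibrium: p* = 119, q* = 20.
Tax on sellers shifts supply to qs = -337 + 3(p − 2) = -343 + 3p.
1091 - 9p = -343 + 3p gives buyer price pb = 119.5; sellers receive ps = 119.5 − 2 = 117.5.
New quantity: q = 1091 − 9(119.5) = 15.5.
Revenue = 2 × 15.5 = 31.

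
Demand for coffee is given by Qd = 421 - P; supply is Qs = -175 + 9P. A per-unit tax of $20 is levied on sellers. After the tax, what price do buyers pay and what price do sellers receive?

Pre-tax equilibrium: P* = 59.6, Q* = 361.4.
Tax on sellers shifts supply to Qs = -175 + 9(P − 20) = -355 + 9P.
421 - P = -355 + 9P gives buyer price Pb = 77.6; sellers receive Ps = 77.6 − 20 = 57.6.
New quantity: Q = 421 − 1(77.6) = 343.4.

Buyers pay $77.6, sellers receive $57.6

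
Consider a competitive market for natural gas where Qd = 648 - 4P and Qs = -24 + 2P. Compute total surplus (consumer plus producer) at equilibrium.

Equilibrium: 648 - 4P = -24 + 2P gives P* = 112, Q* = 200.
Demand choke price: P = 162; supply starts at P = 12.
CS = ½(162 − 112)(200) = 5000; PS = ½(112 − 12)(200) = 10000.

Total surplus = 15000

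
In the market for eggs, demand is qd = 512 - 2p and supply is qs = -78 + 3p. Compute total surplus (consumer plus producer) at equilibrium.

Total surplus = 31740

Equilibrium: 512 - 2p = -78 + 3p gives p* = 118, q* = 276.
Demand choke price: p = 256; supply starts at p = 26.
CS = ½(256 − 118)(276) = 19044; PS = ½(118 − 26)(276) = 12696.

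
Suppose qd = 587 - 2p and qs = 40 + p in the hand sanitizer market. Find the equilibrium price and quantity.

Set qd = qs: 587 - 2p = 40 + p.
547 = 3p, so p* = 547/3.
q* = 587 − 2(547/3) = 667/3.

p* = 547/3, q* = 667/3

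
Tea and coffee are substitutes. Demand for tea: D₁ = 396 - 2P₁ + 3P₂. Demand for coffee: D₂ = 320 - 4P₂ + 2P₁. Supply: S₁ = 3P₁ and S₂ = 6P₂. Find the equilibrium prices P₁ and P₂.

P₁ = 1230/11, P₂ = 598/11

Market 1: 396 - 2P₁ + 3P₂ = 3P₁ → 5P₁ - 3P₂ = 396.
Market 2: 10P₂ - 2P₁ = 320.
Eliminating P₂: 10×(1) + 3×(2) gives 44P₁ = 4920, so P₁ = 1230/11.
Back-substitute into (2): P₂ = (320 + 2×1230/11) / 10 = 598/11.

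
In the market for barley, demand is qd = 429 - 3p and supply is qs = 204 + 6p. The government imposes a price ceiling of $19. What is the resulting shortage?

Equilibrium price would be p* = 25, so the ceiling at 19 binds.
At p = 19: qd = 429 − 3(19) = 372, qs = 204 + 6(19) = 318.
Shortage = 372 − 318 = 54.

Shortage = 54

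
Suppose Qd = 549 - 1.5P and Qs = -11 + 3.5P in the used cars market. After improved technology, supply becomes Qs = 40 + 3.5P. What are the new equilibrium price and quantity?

Original equilibrium: P* = 112, Q* = 381.
New equilibrium: 549 - 1.5P = 40 + 3.5P, so 509 = 5P and P' = 101.8; Q' = 549 − 1.5(101.8) = 396.3.

P' = 101.8, Q' = 396.3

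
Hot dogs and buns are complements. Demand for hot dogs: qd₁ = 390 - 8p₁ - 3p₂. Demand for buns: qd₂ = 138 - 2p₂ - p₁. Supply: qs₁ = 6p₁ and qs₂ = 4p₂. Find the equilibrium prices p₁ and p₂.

Market 1: 390 - 8p₁ - 3p₂ = 6p₁ → 14p₁ + 3p₂ = 390.
Market 2: 6p₂ + p₁ = 138.
Eliminating p₂: 6×(1) − 3×(2) gives 81p₁ = 1926, so p₁ = 214/9.
Back-substitute into (2): p₂ = (138 − 1×214/9) / 6 = 514/27.

p₁ = 214/9, p₂ = 514/27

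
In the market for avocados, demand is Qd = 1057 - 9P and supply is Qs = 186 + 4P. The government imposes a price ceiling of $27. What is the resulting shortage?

Shortage = 520

Equilibrium price would be P* = 67, so the ceiling at 27 binds.
At P = 27: Qd = 1057 − 9(27) = 814, Qs = 186 + 4(27) = 294.
Shortage = 814 − 294 = 520.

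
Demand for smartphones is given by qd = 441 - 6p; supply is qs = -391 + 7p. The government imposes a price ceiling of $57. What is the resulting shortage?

Shortage = 91

Equilibrium price would be p* = 64, so the ceiling at 57 binds.
At p = 57: qd = 441 − 6(57) = 99, qs = -391 + 7(57) = 8.
Shortage = 99 − 8 = 91.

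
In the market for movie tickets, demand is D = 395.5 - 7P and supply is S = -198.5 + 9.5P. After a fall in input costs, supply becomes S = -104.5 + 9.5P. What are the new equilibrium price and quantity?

Original equilibrium: P* = 36, Q* = 143.5.
New equilibrium: 395.5 - 7P = -104.5 + 9.5P, so 500 = 16.5P and P' = 1000/33; Q' = 395.5 − 7(1000/33) = 12103/66.

P' = 1000/33, Q' = 12103/66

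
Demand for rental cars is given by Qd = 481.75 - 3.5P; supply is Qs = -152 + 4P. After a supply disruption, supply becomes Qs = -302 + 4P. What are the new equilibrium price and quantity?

P' = 104.5, Q' = 116

Original equilibrium: P* = 84.5, Q* = 186.
New equilibrium: 481.75 - 3.5P = -302 + 4P, so 783.75 = 7.5P and P' = 104.5; Q' = 481.75 − 3.5(104.5) = 116.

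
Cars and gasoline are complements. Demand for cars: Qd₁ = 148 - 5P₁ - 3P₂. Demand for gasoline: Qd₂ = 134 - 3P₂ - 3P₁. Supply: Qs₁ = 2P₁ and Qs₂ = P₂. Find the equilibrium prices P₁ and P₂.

Market 1: 148 - 5P₁ - 3P₂ = 2P₁ → 7P₁ + 3P₂ = 148.
Market 2: 4P₂ + 3P₁ = 134.
Eliminating P₂: 4×(1) − 3×(2) gives 19P₁ = 190, so P₁ = 10.
Back-substitute into (2): P₂ = (134 − 3×10) / 4 = 26.

P₁ = 10, P₂ = 26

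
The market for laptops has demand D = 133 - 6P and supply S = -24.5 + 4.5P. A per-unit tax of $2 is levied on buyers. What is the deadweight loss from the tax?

Pre-tax equilibrium: P* = 15, Q* = 43.
Tax on buyers shifts demand to D = 133 − 6(P + 2) = 121 - 6P.
121 - 6P = -24.5 + 4.5P gives seller price Ps = 97/7; buyers pay Pb = 97/7 + 2 = 111/7.
New quantity: Q = 133 − 6(111/7) = 265/7.
DWL = ½ × 2 × (43 − 265/7) = 36/7.

Deadweight loss = 36/7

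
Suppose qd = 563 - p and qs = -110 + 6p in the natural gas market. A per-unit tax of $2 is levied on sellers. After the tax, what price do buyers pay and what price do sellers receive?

Buyers pay 685/7, sellers receive 671/7

Pre-tax equilibrium: p* = 673/7, q* = 3268/7.
Tax on sellers shifts supply to qs = -110 + 6(p − 2) = -122 + 6p.
563 - p = -122 + 6p gives buyer price pb = 685/7; sellers receive ps = 685/7 − 2 = 671/7.
New quantity: q = 563 − 1(685/7) = 3256/7.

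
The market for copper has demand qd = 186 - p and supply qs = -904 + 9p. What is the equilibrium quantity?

q* = 77

Set qd = qs: 186 - p = -904 + 9p.
1090 = 10p, so p* = 109.
q* = 186 − 1(109) = 77.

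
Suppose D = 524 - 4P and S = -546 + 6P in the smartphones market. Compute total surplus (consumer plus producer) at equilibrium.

Total surplus = 1920

Equilibrium: 524 - 4P = -546 + 6P gives P* = 107, Q* = 96.
Demand choke price: P = 131; supply starts at P = 91.
CS = ½(131 − 107)(96) = 1152; PS = ½(107 − 91)(96) = 768.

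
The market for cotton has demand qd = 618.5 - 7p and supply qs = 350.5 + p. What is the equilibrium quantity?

q* = 384

Set qd = qs: 618.5 - 7p = 350.5 + p.
268 = 8p, so p* = 33.5.
q* = 618.5 − 7(33.5) = 384.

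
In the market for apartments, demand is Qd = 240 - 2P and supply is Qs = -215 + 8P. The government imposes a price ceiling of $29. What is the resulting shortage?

Equilibrium price would be P* = 45.5, so the ceiling at 29 binds.
At P = 29: Qd = 240 − 2(29) = 182, Qs = -215 + 8(29) = 17.
Shortage = 182 − 17 = 165.

Shortage = 165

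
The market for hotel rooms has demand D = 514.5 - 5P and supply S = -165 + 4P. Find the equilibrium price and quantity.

Set D = S: 514.5 - 5P = -165 + 4P.
679.5 = 9P, so P* = 75.5.
Q* = 514.5 − 5(75.5) = 137.

P* = 75.5, Q* = 137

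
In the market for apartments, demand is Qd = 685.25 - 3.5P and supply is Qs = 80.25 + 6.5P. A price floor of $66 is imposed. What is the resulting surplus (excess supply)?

Surplus = 55

Equilibrium price would be P* = 60.5, so the floor at 66 binds.
At P = 66: Qd = 454.25, Qs = 509.25.
Surplus = 509.25 − 454.25 = 55.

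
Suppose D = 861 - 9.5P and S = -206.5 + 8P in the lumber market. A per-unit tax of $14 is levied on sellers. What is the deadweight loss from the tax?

Pre-tax equilibrium: P* = 61, Q* = 281.5.
Tax on sellers shifts supply to S = -206.5 + 8(P − 14) = -318.5 + 8P.
861 - 9.5P = -318.5 + 8P gives buyer price Pb = 67.4; sellers receive Ps = 67.4 − 14 = 53.4.
New quantity: Q = 861 − 9.5(67.4) = 220.7.
DWL = ½ × 14 × (281.5 − 220.7) = 425.6.

Deadweight loss = 425.6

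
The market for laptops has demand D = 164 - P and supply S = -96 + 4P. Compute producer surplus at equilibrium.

Equilibrium: 164 - P = -96 + 4P gives P* = 52, Q* = 112.
Supply starts at P = 24 (where S = 0).
PS = ½(52 − 24)(112) = 1568.

Producer surplus = 1568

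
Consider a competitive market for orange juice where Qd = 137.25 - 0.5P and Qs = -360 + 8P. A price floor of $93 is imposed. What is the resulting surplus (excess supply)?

Equilibrium price would be P* = 58.5, so the floor at 93 binds.
At P = 93: Qd = 90.75, Qs = 384.
Surplus = 384 − 90.75 = 293.25.

Surplus = 293.25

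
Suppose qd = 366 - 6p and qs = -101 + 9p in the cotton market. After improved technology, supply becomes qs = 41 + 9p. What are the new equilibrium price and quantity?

p' = 65/3, q' = 236

Original equilibrium: p* = 467/15, q* = 179.2.
New equilibrium: 366 - 6p = 41 + 9p, so 325 = 15p and p' = 65/3; q' = 366 − 6(65/3) = 236.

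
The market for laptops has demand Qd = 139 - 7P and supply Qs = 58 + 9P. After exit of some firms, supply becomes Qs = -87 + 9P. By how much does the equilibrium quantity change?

Original equilibrium: P* = 5.0625, Q* = 103.5625.
New equilibrium: 139 - 7P = -87 + 9P, so 226 = 16P and P' = 14.125; Q' = 139 − 7(14.125) = 40.125.
Change in quantity: 40.125 − 103.5625 = -63.4375.

ΔQ = -63.4375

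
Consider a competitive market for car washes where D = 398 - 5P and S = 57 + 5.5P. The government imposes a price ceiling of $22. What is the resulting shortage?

Equilibrium price would be P* = 682/21, so the ceiling at 22 binds.
At P = 22: D = 398 − 5(22) = 288, S = 57 + 5.5(22) = 178.
Shortage = 288 − 178 = 110.

Shortage = 110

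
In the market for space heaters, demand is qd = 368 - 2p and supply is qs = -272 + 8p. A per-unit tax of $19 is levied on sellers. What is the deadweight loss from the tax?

Deadweight loss = 288.8

Pre-tax equilibrium: p* = 64, q* = 240.
Tax on sellers shifts supply to qs = -272 + 8(p − 19) = -424 + 8p.
368 - 2p = -424 + 8p gives buyer price pb = 79.2; sellers receive ps = 79.2 − 19 = 60.2.
New quantity: q = 368 − 2(79.2) = 209.6.
DWL = ½ × 19 × (240 − 209.6) = 288.8.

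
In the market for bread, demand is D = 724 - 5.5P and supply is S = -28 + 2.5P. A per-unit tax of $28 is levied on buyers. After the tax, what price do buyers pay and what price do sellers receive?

Buyers pay $102.75, sellers receive $74.75

Pre-tax equilibrium: P* = 94, Q* = 207.
Tax on buyers shifts demand to D = 724 − 5.5(P + 28) = 570 - 5.5P.
570 - 5.5P = -28 + 2.5P gives seller price Ps = 74.75; buyers pay Pb = 74.75 + 28 = 102.75.
New quantity: Q = 724 − 5.5(102.75) = 158.875.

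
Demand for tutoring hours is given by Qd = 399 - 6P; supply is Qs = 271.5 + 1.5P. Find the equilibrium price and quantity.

P* = 17, Q* = 297

Set Qd = Qs: 399 - 6P = 271.5 + 1.5P.
127.5 = 7.5P, so P* = 17.
Q* = 399 − 6(17) = 297.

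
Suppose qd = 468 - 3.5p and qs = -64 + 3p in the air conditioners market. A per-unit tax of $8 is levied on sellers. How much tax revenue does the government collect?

Tax revenue = 17536/13

Pre-tax equilibrium: p* = 1064/13, q* = 2360/13.
Tax on sellers shifts supply to qs = -64 + 3(p − 8) = -88 + 3p.
468 - 3.5p = -88 + 3p gives buyer price pb = 1112/13; sellers receive ps = 1112/13 − 8 = 1008/13.
New quantity: q = 468 − 3.5(1112/13) = 2192/13.
Revenue = 8 × 2192/13 = 17536/13.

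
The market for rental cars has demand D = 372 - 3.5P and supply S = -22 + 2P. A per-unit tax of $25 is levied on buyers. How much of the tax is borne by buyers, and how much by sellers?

Pre-tax equilibrium: P* = 788/11, Q* = 1334/11.
Tax on buyers shifts demand to D = 372 − 3.5(P + 25) = 284.5 - 3.5P.
284.5 - 3.5P = -22 + 2P gives seller price Ps = 613/11; buyers pay Pb = 613/11 + 25 = 888/11.
New quantity: Q = 372 − 3.5(888/11) = 984/11.
Buyer burden = 888/11 − 788/11 = 100/11; seller burden = 788/11 − 613/11 = 175/11.

Buyers bear 100/11, sellers bear 175/11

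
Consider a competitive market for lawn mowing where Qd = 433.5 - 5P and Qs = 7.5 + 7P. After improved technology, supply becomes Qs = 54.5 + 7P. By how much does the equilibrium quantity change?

ΔQ = 235/12

Original equilibrium: P* = 35.5, Q* = 256.
New equilibrium: 433.5 - 5P = 54.5 + 7P, so 379 = 12P and P' = 379/12; Q' = 433.5 − 5(379/12) = 3307/12.
Change in quantity: 3307/12 − 256 = 235/12.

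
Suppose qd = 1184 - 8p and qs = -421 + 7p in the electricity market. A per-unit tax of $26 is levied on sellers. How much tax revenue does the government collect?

Tax revenue = 90064/15

Pre-tax equilibrium: p* = 107, q* = 328.
Tax on sellers shifts supply to qs = -421 + 7(p − 26) = -603 + 7p.
1184 - 8p = -603 + 7p gives buyer price pb = 1787/15; sellers receive ps = 1787/15 − 26 = 1397/15.
New quantity: q = 1184 − 8(1787/15) = 3464/15.
Revenue = 26 × 3464/15 = 90064/15.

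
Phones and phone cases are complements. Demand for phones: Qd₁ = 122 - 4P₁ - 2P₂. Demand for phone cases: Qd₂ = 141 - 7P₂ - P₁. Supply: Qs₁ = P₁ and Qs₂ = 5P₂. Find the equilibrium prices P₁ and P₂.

Market 1: 122 - 4P₁ - 2P₂ = P₁ → 5P₁ + 2P₂ = 122.
Market 2: 12P₂ + P₁ = 141.
Eliminating P₂: 12×(1) − 2×(2) gives 58P₁ = 1182, so P₁ = 591/29.
Back-substitute into (2): P₂ = (141 − 1×591/29) / 12 = 583/58.

P₁ = 591/29, P₂ = 583/58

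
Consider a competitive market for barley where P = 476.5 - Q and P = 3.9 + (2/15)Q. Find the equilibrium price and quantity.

P* = 59.5, Q* = 417

Set the two price expressions equal: 476.5 - Q = 3.9 + (2/15)Q.
472.6 = (17/15)Q, so Q* = 417.
P* = 476.5 − (1)(417) = 59.5.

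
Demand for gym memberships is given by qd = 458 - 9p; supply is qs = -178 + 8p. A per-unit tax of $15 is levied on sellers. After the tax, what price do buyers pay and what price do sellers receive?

Buyers pay 756/17, sellers receive 501/17

Pre-tax equilibrium: p* = 636/17, q* = 2062/17.
Tax on sellers shifts supply to qs = -178 + 8(p − 15) = -298 + 8p.
458 - 9p = -298 + 8p gives buyer price pb = 756/17; sellers receive ps = 756/17 − 15 = 501/17.
New quantity: q = 458 − 9(756/17) = 982/17.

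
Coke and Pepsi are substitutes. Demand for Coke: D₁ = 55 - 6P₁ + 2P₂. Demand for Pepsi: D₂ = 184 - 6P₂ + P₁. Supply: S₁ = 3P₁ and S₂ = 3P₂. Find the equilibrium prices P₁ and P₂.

P₁ = 863/79, P₂ = 1711/79

Market 1: 55 - 6P₁ + 2P₂ = 3P₁ → 9P₁ - 2P₂ = 55.
Market 2: 9P₂ - P₁ = 184.
Eliminating P₂: 9×(1) + 2×(2) gives 79P₁ = 863, so P₁ = 863/79.
Back-substitute into (2): P₂ = (184 + 1×863/79) / 9 = 1711/79.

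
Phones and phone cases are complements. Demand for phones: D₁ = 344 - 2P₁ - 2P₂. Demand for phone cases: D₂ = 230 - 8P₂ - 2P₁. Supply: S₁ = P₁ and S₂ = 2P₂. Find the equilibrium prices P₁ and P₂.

Market 1: 344 - 2P₁ - 2P₂ = P₁ → 3P₁ + 2P₂ = 344.
Market 2: 10P₂ + 2P₁ = 230.
Eliminating P₂: 10×(1) − 2×(2) gives 26P₁ = 2980, so P₁ = 1490/13.
Back-substitute into (2): P₂ = (230 − 2×1490/13) / 10 = 1/13.

P₁ = 1490/13, P₂ = 1/13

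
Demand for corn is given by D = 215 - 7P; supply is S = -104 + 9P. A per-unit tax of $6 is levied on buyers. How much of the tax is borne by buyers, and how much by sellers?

Buyers bear $3.375, sellers bear $2.625

Pre-tax equilibrium: P* = 19.9375, Q* = 75.4375.
Tax on buyers shifts demand to D = 215 − 7(P + 6) = 173 - 7P.
173 - 7P = -104 + 9P gives seller price Ps = 17.3125; buyers pay Pb = 17.3125 + 6 = 23.3125.
New quantity: Q = 215 − 7(23.3125) = 51.8125.
Buyer burden = 23.3125 − 19.9375 = 3.375; seller burden = 19.9375 − 17.3125 = 2.625.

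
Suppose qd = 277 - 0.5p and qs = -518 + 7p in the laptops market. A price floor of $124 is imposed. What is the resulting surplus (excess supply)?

Surplus = 135

Equilibrium price would be p* = 106, so the floor at 124 binds.
At p = 124: qd = 215, qs = 350.
Surplus = 350 − 215 = 135.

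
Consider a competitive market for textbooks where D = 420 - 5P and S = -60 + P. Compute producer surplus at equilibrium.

Equilibrium: 420 - 5P = -60 + P gives P* = 80, Q* = 20.
Supply starts at P = 60 (where S = 0).
PS = ½(80 − 60)(20) = 200.

Producer surplus = 200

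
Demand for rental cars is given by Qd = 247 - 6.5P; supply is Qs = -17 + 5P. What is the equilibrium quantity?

Set Qd = Qs: 247 - 6.5P = -17 + 5P.
264 = 11.5P, so P* = 528/23.
Q* = 247 − 6.5(528/23) = 2249/23.

Q* = 2249/23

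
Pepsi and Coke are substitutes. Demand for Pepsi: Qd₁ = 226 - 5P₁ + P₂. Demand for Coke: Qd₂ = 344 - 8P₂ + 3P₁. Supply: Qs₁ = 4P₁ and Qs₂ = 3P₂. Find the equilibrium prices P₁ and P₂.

Market 1: 226 - 5P₁ + P₂ = 4P₁ → 9P₁ - P₂ = 226.
Market 2: 11P₂ - 3P₁ = 344.
Eliminating P₂: 11×(1) + 1×(2) gives 96P₁ = 2830, so P₁ = 1415/48.
Back-substitute into (2): P₂ = (344 + 3×1415/48) / 11 = 39.3125.

P₁ = 1415/48, P₂ = 39.3125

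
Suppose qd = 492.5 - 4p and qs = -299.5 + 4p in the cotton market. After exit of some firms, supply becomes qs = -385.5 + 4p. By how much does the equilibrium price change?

Δp = 10.75

Original equilibrium: p* = 99, q* = 96.5.
New equilibrium: 492.5 - 4p = -385.5 + 4p, so 878 = 8p and p' = 109.75; q' = 492.5 − 4(109.75) = 53.5.
Change in price: 109.75 − 99 = 10.75.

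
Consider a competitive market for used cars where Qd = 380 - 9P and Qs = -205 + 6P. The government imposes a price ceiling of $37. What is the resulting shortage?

Shortage = 30

Equilibrium price would be P* = 39, so the ceiling at 37 binds.
At P = 37: Qd = 380 − 9(37) = 47, Qs = -205 + 6(37) = 17.
Shortage = 47 − 17 = 30.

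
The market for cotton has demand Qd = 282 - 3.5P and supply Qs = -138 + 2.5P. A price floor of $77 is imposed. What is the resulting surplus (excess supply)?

Equilibrium price would be P* = 70, so the floor at 77 binds.
At P = 77: Qd = 12.5, Qs = 54.5.
Surplus = 54.5 − 12.5 = 42.

Surplus = 42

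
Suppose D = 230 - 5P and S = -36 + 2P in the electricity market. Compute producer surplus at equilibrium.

Producer surplus = 400

Equilibrium: 230 - 5P = -36 + 2P gives P* = 38, Q* = 40.
Supply starts at P = 18 (where S = 0).
PS = ½(38 − 18)(40) = 400.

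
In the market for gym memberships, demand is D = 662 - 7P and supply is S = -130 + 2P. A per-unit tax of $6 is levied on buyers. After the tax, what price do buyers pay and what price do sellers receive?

Pre-tax equilibrium: P* = 88, Q* = 46.
Tax on buyers shifts demand to D = 662 − 7(P + 6) = 620 - 7P.
620 - 7P = -130 + 2P gives seller price Ps = 250/3; buyers pay Pb = 250/3 + 6 = 268/3.
New quantity: Q = 662 − 7(268/3) = 110/3.

Buyers pay 268/3, sellers receive 250/3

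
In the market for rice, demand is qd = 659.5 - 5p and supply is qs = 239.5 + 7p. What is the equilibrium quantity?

Set qd = qs: 659.5 - 5p = 239.5 + 7p.
420 = 12p, so p* = 35.
q* = 659.5 − 5(35) = 484.5.

q* = 484.5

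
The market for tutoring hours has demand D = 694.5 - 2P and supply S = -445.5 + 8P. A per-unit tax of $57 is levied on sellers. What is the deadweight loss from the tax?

Deadweight loss = 2599.2

Pre-tax equilibrium: P* = 114, Q* = 466.5.
Tax on sellers shifts supply to S = -445.5 + 8(P − 57) = -901.5 + 8P.
694.5 - 2P = -901.5 + 8P gives buyer price Pb = 159.6; sellers receive Ps = 159.6 − 57 = 102.6.
New quantity: Q = 694.5 − 2(159.6) = 375.3.
DWL = ½ × 57 × (466.5 − 375.3) = 2599.2.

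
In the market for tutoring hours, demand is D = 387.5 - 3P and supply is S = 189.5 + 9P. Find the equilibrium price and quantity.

P* = 16.5, Q* = 338

Set D = S: 387.5 - 3P = 189.5 + 9P.
198 = 12P, so P* = 16.5.
Q* = 387.5 − 3(16.5) = 338.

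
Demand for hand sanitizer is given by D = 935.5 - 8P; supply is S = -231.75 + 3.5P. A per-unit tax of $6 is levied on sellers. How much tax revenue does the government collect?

Pre-tax equilibrium: P* = 101.5, Q* = 123.5.
Tax on sellers shifts supply to S = -231.75 + 3.5(P − 6) = -252.75 + 3.5P.
935.5 - 8P = -252.75 + 3.5P gives buyer price Pb = 4753/46; sellers receive Ps = 4753/46 − 6 = 4477/46.
New quantity: Q = 935.5 − 8(4753/46) = 5009/46.
Revenue = 6 × 5009/46 = 15027/23.

Tax revenue = 15027/23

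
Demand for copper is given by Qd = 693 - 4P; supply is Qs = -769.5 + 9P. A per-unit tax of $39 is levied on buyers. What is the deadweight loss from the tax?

Deadweight loss = 2106

Pre-tax equilibrium: P* = 112.5, Q* = 243.
Tax on buyers shifts demand to Qd = 693 − 4(P + 39) = 537 - 4P.
537 - 4P = -769.5 + 9P gives seller price Ps = 100.5; buyers pay Pb = 100.5 + 39 = 139.5.
New quantity: Q = 693 − 4(139.5) = 135.
DWL = ½ × 39 × (243 − 135) = 2106.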